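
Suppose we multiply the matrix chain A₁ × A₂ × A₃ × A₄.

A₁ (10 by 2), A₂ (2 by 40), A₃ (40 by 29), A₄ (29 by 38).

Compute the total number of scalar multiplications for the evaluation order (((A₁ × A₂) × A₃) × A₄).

23420

(A₁ × A₂): 10×2 by 2×40 → 10×40, cost 10·2·40 = 800
((A₁ × A₂) × A₃): 10×40 by 40×29 → 10×29, cost 10·40·29 = 11600; cumulative 12400
(((A₁ × A₂) × A₃) × A₄): 10×29 by 29×38 → 10×38, cost 10·29·38 = 11020; cumulative 23420
Total: 23420 scalar multiplications.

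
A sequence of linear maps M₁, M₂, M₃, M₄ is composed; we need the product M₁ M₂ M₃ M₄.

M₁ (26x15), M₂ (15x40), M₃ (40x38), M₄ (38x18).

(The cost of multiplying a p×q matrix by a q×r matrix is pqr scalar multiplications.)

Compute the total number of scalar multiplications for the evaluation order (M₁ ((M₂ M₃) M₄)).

40080

(M₂ M₃): 15×40 by 40×38 → 15×38, cost 15·40·38 = 22800
((M₂ M₃) M₄): 15×38 by 38×18 → 15×18, cost 15·38·18 = 10260; cumulative 33060
(M₁ ((M₂ M₃) M₄)): 26×15 by 15×18 → 26×18, cost 26·15·18 = 7020; cumulative 40080
Total: 40080 scalar multiplications.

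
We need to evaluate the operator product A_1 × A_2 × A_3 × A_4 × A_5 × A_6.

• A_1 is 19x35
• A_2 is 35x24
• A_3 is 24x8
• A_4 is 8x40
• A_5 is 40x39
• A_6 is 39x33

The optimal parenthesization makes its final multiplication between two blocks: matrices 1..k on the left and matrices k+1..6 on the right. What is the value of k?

Adjacent pairs: A_1A_2 = 19·35·24 = 15960; A_2A_3 = 35·24·8 = 6720; A_3A_4 = 24·8·40 = 7680; A_4A_5 = 8·40·39 = 12480; A_5A_6 = 40·39·33 = 51480.
Length 3: A_1..A_3: k=1: 0+6720+19·35·8=12040; k=2: 15960+0+19·24·8=19608 → min 12040 | A_2..A_4: k=2: 0+7680+35·24·40=41280; k=3: 6720+0+35·8·40=17920 → min 17920 | A_3..A_5: k=3: 0+12480+24·8·39=19968; k=4: 7680+0+24·40·39=45120 → min 19968 | A_4..A_6: k=4: 0+51480+8·40·33=62040; k=5: 12480+0+8·39·33=22776 → min 22776.
Length 4: A_1..A_4: k=1: 0+17920+19·35·40=44520; k=2: 15960+7680+19·24·40=41880; k=3: 12040+0+19·8·40=18120 → min 18120 | A_2..A_5: k=2: 0+19968+35·24·39=52728; k=3: 6720+12480+35·8·39=30120; k=4: 17920+0+35·40·39=72520 → min 30120 | A_3..A_6: k=3: 0+22776+24·8·33=29112; k=4: 7680+51480+24·40·33=90840; k=5: 19968+0+24·39·33=50856 → min 29112.
Length 5: A_1..A_5: k=1: 0+30120+19·35·39=56055; k=2: 15960+19968+19·24·39=53712; k=3: 12040+12480+19·8·39=30448; k=4: 18120+0+19·40·39=47760 → min 30448 | A_2..A_6: k=2: 0+29112+35·24·33=56832; k=3: 6720+22776+35·8·33=38736; k=4: 17920+51480+35·40·33=115600; k=5: 30120+0+35·39·33=75165 → min 38736.
Top-level splits: k=1: (A_1..A_1)·(A_2..A_6) → 0+38736+19·35·33 = 60681; k=2: (A_1..A_2)·(A_3..A_6) → 15960+29112+19·24·33 = 60120; k=3: (A_1..A_3)·(A_4..A_6) → 12040+22776+19·8·33 = 39832; k=4: (A_1..A_4)·(A_5..A_6) → 18120+51480+19·40·33 = 94680; k=5: (A_1..A_5)·(A_6..A_6) → 30448+0+19·39·33 = 54901.
Best split is after A_3, i.e. k = 3.

3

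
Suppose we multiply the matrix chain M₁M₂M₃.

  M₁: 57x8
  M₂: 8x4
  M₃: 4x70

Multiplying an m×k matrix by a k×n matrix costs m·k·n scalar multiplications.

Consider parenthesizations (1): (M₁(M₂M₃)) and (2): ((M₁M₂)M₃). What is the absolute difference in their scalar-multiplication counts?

Order (1) = (M₁(M₂M₃)): (M₂M₃): 8×4 by 4×70 → 8×70, cost 8·4·70 = 2240; (M₁(M₂M₃)): 57×8 by 8×70 → 57×70, cost 57·8·70 = 31920; cumulative 34160. Total 34160.
Order (2) = ((M₁M₂)M₃): (M₁M₂): 57×8 by 8×4 → 57×4, cost 57·8·4 = 1824; ((M₁M₂)M₃): 57×4 by 4×70 → 57×70, cost 57·4·70 = 15960; cumulative 17784. Total 17784.
Difference: |34160 − 17784| = 16376.

16376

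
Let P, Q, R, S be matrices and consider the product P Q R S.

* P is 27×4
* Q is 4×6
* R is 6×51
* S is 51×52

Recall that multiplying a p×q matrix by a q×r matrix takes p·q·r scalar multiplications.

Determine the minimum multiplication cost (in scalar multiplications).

Adjacent pairs: PQ = 27·4·6 = 648; QR = 4·6·51 = 1224; RS = 6·51·52 = 15912.
Length 3: P..R: k=1: 0+1224+27·4·51=6732; k=2: 648+0+27·6·51=8910 → min 6732 | Q..S: k=2: 0+15912+4·6·52=17160; k=3: 1224+0+4·51·52=11832 → min 11832.
Length 4: P..S: k=1: 0+11832+27·4·52=17448; k=2: 648+15912+27·6·52=24984; k=3: 6732+0+27·51·52=78336 → min 17448.
Optimal order: (P ((Q R) S)) with cost 17448.

17448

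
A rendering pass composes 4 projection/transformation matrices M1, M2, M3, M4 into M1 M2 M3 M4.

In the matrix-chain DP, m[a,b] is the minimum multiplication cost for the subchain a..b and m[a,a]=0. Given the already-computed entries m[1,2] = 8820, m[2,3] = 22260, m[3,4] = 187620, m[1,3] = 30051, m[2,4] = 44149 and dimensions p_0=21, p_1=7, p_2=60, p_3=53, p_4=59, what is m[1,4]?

m[1,4] = min over k∈[1,3] of m[1,k]+m[k+1,4]+p_{0}·p_k·p_{4}.
k=1: 0 + 44149 + 21·7·59 = 52822; k=2: 8820 + 187620 + 21·60·59 = 270780; k=3: 30051 + 0 + 21·53·59 = 95718.
Minimum: 52822 at k=1.

52822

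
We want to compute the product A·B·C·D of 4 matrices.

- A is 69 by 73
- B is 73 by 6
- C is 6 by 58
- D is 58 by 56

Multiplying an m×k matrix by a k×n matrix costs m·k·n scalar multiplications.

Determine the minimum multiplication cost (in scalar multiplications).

72894

Adjacent pairs: AB = 69·73·6 = 30222; BC = 73·6·58 = 25404; CD = 6·58·56 = 19488.
Length 3: A..C: k=1: 0+25404+69·73·58=317550; k=2: 30222+0+69·6·58=54234 → min 54234 | B..D: k=2: 0+19488+73·6·56=44016; k=3: 25404+0+73·58·56=262508 → min 44016.
Length 4: A..D: k=1: 0+44016+69·73·56=326088; k=2: 30222+19488+69·6·56=72894; k=3: 54234+0+69·58·56=278346 → min 72894.
Optimal order: ((A·B)·(C·D)) with cost 72894.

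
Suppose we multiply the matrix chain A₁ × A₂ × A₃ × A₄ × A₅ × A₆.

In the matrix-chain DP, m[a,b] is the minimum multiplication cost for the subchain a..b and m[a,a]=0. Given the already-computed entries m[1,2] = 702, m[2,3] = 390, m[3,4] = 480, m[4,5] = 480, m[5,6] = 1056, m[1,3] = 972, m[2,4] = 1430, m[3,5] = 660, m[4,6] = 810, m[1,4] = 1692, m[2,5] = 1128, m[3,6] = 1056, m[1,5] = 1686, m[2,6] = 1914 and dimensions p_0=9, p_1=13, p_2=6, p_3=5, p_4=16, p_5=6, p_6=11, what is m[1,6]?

2277

m[1,6] = min over k∈[1,5] of m[1,k]+m[k+1,6]+p_{0}·p_k·p_{6}.
k=1: 0 + 1914 + 9·13·11 = 3201; k=2: 702 + 1056 + 9·6·11 = 2352; k=3: 972 + 810 + 9·5·11 = 2277; k=4: 1692 + 1056 + 9·16·11 = 4332; k=5: 1686 + 0 + 9·6·11 = 2280.
Minimum: 2277 at k=3.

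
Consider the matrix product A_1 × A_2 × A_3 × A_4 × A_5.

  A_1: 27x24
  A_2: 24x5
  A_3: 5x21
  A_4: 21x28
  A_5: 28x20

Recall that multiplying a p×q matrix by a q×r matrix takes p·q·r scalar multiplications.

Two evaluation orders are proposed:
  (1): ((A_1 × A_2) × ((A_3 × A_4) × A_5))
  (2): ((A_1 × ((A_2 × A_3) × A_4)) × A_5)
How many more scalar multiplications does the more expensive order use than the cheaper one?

Order (1) = ((A_1 × A_2) × ((A_3 × A_4) × A_5)): (A_1 × A_2): 27×24 by 24×5 → 27×5, cost 27·24·5 = 3240; (A_3 × A_4): 5×21 by 21×28 → 5×28, cost 5·21·28 = 2940; ((A_3 × A_4) × A_5): 5×28 by 28×20 → 5×20, cost 5·28·20 = 2800; cumulative 5740; ((A_1 × A_2) × ((A_3 × A_4) × A_5)): 27×5 by 5×20 → 27×20, cost 27·5·20 = 2700; cumulative 11680. Total 11680.
Order (2) = ((A_1 × ((A_2 × A_3) × A_4)) × A_5): (A_2 × A_3): 24×5 by 5×21 → 24×21, cost 24·5·21 = 2520; ((A_2 × A_3) × A_4): 24×21 by 21×28 → 24×28, cost 24·21·28 = 14112; cumulative 16632; (A_1 × ((A_2 × A_3) × A_4)): 27×24 by 24×28 → 27×28, cost 27·24·28 = 18144; cumulative 34776; ((A_1 × ((A_2 × A_3) × A_4)) × A_5): 27×28 by 28×20 → 27×20, cost 27·28·20 = 15120; cumulative 49896. Total 49896.
Difference: |11680 − 49896| = 38216.

38216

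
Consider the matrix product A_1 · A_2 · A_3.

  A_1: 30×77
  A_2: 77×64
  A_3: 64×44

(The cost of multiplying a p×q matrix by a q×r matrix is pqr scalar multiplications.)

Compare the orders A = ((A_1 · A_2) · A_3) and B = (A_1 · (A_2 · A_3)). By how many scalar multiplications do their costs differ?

86152

Order A = ((A_1 · A_2) · A_3): (A_1 · A_2): 30×77 by 77×64 → 30×64, cost 30·77·64 = 147840; ((A_1 · A_2) · A_3): 30×64 by 64×44 → 30×44, cost 30·64·44 = 84480; cumulative 232320. Total 232320.
Order B = (A_1 · (A_2 · A_3)): (A_2 · A_3): 77×64 by 64×44 → 77×44, cost 77·64·44 = 216832; (A_1 · (A_2 · A_3)): 30×77 by 77×44 → 30×44, cost 30·77·44 = 101640; cumulative 318472. Total 318472.
Difference: |232320 − 318472| = 86152.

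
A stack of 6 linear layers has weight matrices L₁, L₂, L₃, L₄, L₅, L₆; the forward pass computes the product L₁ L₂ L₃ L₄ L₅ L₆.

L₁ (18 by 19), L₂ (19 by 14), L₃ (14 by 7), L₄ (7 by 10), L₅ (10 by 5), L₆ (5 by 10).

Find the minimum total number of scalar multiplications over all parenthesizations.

Adjacent pairs: L₁L₂ = 18·19·14 = 4788; L₂L₃ = 19·14·7 = 1862; L₃L₄ = 14·7·10 = 980; L₄L₅ = 7·10·5 = 350; L₅L₆ = 10·5·10 = 500.
Length 3: L₁..L₃: k=1: 0+1862+18·19·7=4256; k=2: 4788+0+18·14·7=6552 → min 4256 | L₂..L₄: k=2: 0+980+19·14·10=3640; k=3: 1862+0+19·7·10=3192 → min 3192 | L₃..L₅: k=3: 0+350+14·7·5=840; k=4: 980+0+14·10·5=1680 → min 840 | L₄..L₆: k=4: 0+500+7·10·10=1200; k=5: 350+0+7·5·10=700 → min 700.
Length 4: L₁..L₄: k=1: 0+3192+18·19·10=6612; k=2: 4788+980+18·14·10=8288; k=3: 4256+0+18·7·10=5516 → min 5516 | L₂..L₅: k=2: 0+840+19·14·5=2170; k=3: 1862+350+19·7·5=2877; k=4: 3192+0+19·10·5=4142 → min 2170 | L₃..L₆: k=3: 0+700+14·7·10=1680; k=4: 980+500+14·10·10=2880; k=5: 840+0+14·5·10=1540 → min 1540.
Length 5: L₁..L₅: k=1: 0+2170+18·19·5=3880; k=2: 4788+840+18·14·5=6888; k=3: 4256+350+18·7·5=5236; k=4: 5516+0+18·10·5=6416 → min 3880 | L₂..L₆: k=2: 0+1540+19·14·10=4200; k=3: 1862+700+19·7·10=3892; k=4: 3192+500+19·10·10=5592; k=5: 2170+0+19·5·10=3120 → min 3120.
Length 6: L₁..L₆: k=1: 0+3120+18·19·10=6540; k=2: 4788+1540+18·14·10=8848; k=3: 4256+700+18·7·10=6216; k=4: 5516+500+18·10·10=7816; k=5: 3880+0+18·5·10=4780 → min 4780.
Optimal order: ((L₁ (L₂ (L₃ (L₄ L₅)))) L₆) with cost 4780.

4780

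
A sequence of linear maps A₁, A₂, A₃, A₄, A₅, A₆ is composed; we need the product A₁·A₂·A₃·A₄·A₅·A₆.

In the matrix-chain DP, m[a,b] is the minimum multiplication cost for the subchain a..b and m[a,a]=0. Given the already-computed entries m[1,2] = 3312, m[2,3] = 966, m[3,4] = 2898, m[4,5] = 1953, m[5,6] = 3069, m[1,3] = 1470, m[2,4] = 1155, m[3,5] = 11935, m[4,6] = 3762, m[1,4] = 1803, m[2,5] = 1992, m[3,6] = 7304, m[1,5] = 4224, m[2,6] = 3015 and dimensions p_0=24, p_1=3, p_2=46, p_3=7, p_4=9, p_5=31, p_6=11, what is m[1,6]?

3807

m[1,6] = min over k∈[1,5] of m[1,k]+m[k+1,6]+p_{0}·p_k·p_{6}.
k=1: 0 + 3015 + 24·3·11 = 3807; k=2: 3312 + 7304 + 24·46·11 = 22760; k=3: 1470 + 3762 + 24·7·11 = 7080; k=4: 1803 + 3069 + 24·9·11 = 7248; k=5: 4224 + 0 + 24·31·11 = 12408.
Minimum: 3807 at k=1.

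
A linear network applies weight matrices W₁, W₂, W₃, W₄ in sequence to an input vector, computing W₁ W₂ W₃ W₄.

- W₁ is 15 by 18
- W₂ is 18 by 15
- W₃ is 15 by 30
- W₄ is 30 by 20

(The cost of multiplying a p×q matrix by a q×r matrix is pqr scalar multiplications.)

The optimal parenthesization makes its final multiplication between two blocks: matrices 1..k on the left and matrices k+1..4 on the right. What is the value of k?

2

Adjacent pairs: W₁W₂ = 15·18·15 = 4050; W₂W₃ = 18·15·30 = 8100; W₃W₄ = 15·30·20 = 9000.
Length 3: W₁..W₃: k=1: 0+8100+15·18·30=16200; k=2: 4050+0+15·15·30=10800 → min 10800 | W₂..W₄: k=2: 0+9000+18·15·20=14400; k=3: 8100+0+18·30·20=18900 → min 14400.
Top-level splits: k=1: (W₁..W₁)·(W₂..W₄) → 0+14400+15·18·20 = 19800; k=2: (W₁..W₂)·(W₃..W₄) → 4050+9000+15·15·20 = 17550; k=3: (W₁..W₃)·(W₄..W₄) → 10800+0+15·30·20 = 19800.
Best split is after W₂, i.e. k = 2.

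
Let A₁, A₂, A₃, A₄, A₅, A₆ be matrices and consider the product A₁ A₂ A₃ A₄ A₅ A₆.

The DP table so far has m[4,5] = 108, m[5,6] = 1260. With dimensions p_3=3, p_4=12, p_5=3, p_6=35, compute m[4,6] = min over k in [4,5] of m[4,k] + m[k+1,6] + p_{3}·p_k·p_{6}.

m[4,6] = min over k∈[4,5] of m[4,k]+m[k+1,6]+p_{3}·p_k·p_{6}.
k=4: 0 + 1260 + 3·12·35 = 2520; k=5: 108 + 0 + 3·3·35 = 423.
Minimum: 423 at k=5.

423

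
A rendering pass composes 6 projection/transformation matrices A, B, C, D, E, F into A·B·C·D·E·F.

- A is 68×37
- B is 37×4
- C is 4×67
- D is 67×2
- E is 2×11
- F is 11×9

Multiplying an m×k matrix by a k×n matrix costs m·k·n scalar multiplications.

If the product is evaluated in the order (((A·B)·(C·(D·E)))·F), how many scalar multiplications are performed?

24210

(A·B): 68×37 by 37×4 → 68×4, cost 68·37·4 = 10064
(D·E): 67×2 by 2×11 → 67×11, cost 67·2·11 = 1474
(C·(D·E)): 4×67 by 67×11 → 4×11, cost 4·67·11 = 2948; cumulative 4422
((A·B)·(C·(D·E))): 68×4 by 4×11 → 68×11, cost 68·4·11 = 2992; cumulative 17478
(((A·B)·(C·(D·E)))·F): 68×11 by 11×9 → 68×9, cost 68·11·9 = 6732; cumulative 24210
Total: 24210 scalar multiplications.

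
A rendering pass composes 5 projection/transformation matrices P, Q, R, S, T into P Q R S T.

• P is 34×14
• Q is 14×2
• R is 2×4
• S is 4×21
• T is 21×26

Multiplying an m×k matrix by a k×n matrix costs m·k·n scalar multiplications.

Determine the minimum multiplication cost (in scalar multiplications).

Adjacent pairs: PQ = 34·14·2 = 952; QR = 14·2·4 = 112; RS = 2·4·21 = 168; ST = 4·21·26 = 2184.
Length 3: P..R: k=1: 0+112+34·14·4=2016; k=2: 952+0+34·2·4=1224 → min 1224 | Q..S: k=2: 0+168+14·2·21=756; k=3: 112+0+14·4·21=1288 → min 756 | R..T: k=3: 0+2184+2·4·26=2392; k=4: 168+0+2·21·26=1260 → min 1260.
Length 4: P..S: k=1: 0+756+34·14·21=10752; k=2: 952+168+34·2·21=2548; k=3: 1224+0+34·4·21=4080 → min 2548 | Q..T: k=2: 0+1260+14·2·26=1988; k=3: 112+2184+14·4·26=3752; k=4: 756+0+14·21·26=8400 → min 1988.
Length 5: P..T: k=1: 0+1988+34·14·26=14364; k=2: 952+1260+34·2·26=3980; k=3: 1224+2184+34·4·26=6944; k=4: 2548+0+34·21·26=21112 → min 3980.
Optimal order: ((P Q) ((R S) T)) with cost 3980.

3980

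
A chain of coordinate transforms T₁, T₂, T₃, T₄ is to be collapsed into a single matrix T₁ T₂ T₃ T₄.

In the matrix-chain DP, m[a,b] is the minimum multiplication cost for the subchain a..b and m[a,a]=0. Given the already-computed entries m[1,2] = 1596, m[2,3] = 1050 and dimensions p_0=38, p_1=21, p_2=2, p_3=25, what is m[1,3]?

m[1,3] = min over k∈[1,2] of m[1,k]+m[k+1,3]+p_{0}·p_k·p_{3}.
k=1: 0 + 1050 + 38·21·25 = 21000; k=2: 1596 + 0 + 38·2·25 = 3496.
Minimum: 3496 at k=2.

3496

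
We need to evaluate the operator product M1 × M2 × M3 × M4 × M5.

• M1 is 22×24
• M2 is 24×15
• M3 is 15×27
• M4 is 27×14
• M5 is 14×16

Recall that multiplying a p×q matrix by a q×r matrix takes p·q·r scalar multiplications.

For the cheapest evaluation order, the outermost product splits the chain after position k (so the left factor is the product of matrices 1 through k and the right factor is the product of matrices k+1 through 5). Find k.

2

Adjacent pairs: M1M2 = 22·24·15 = 7920; M2M3 = 24·15·27 = 9720; M3M4 = 15·27·14 = 5670; M4M5 = 27·14·16 = 6048.
Length 3: M1..M3: k=1: 0+9720+22·24·27=23976; k=2: 7920+0+22·15·27=16830 → min 16830 | M2..M4: k=2: 0+5670+24·15·14=10710; k=3: 9720+0+24·27·14=18792 → min 10710 | M3..M5: k=3: 0+6048+15·27·16=12528; k=4: 5670+0+15·14·16=9030 → min 9030.
Length 4: M1..M4: k=1: 0+10710+22·24·14=18102; k=2: 7920+5670+22·15·14=18210; k=3: 16830+0+22·27·14=25146 → min 18102 | M2..M5: k=2: 0+9030+24·15·16=14790; k=3: 9720+6048+24·27·16=26136; k=4: 10710+0+24·14·16=16086 → min 14790.
Top-level splits: k=1: (M1..M1)·(M2..M5) → 0+14790+22·24·16 = 23238; k=2: (M1..M2)·(M3..M5) → 7920+9030+22·15·16 = 22230; k=3: (M1..M3)·(M4..M5) → 16830+6048+22·27·16 = 32382; k=4: (M1..M4)·(M5..M5) → 18102+0+22·14·16 = 23030.
Best split is after M2, i.e. k = 2.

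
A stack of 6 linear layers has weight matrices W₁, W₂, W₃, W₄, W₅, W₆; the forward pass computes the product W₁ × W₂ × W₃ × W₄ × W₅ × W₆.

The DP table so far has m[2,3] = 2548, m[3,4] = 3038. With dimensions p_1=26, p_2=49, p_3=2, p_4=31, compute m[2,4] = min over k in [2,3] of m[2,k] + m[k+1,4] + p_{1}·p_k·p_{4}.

m[2,4] = min over k∈[2,3] of m[2,k]+m[k+1,4]+p_{1}·p_k·p_{4}.
k=2: 0 + 3038 + 26·49·31 = 42532; k=3: 2548 + 0 + 26·2·31 = 4160.
Minimum: 4160 at k=3.

4160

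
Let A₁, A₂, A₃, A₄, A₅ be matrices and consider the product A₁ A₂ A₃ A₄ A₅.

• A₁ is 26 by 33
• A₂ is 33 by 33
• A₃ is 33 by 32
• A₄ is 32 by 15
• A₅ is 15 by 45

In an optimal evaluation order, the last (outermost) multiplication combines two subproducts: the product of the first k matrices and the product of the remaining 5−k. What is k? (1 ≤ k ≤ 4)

4

Adjacent pairs: A₁A₂ = 26·33·33 = 28314; A₂A₃ = 33·33·32 = 34848; A₃A₄ = 33·32·15 = 15840; A₄A₅ = 32·15·45 = 21600.
Length 3: A₁..A₃: k=1: 0+34848+26·33·32=62304; k=2: 28314+0+26·33·32=55770 → min 55770 | A₂..A₄: k=2: 0+15840+33·33·15=32175; k=3: 34848+0+33·32·15=50688 → min 32175 | A₃..A₅: k=3: 0+21600+33·32·45=69120; k=4: 15840+0+33·15·45=38115 → min 38115.
Length 4: A₁..A₄: k=1: 0+32175+26·33·15=45045; k=2: 28314+15840+26·33·15=57024; k=3: 55770+0+26·32·15=68250 → min 45045 | A₂..A₅: k=2: 0+38115+33·33·45=87120; k=3: 34848+21600+33·32·45=103968; k=4: 32175+0+33·15·45=54450 → min 54450.
Top-level splits: k=1: (A₁..A₁)·(A₂..A₅) → 0+54450+26·33·45 = 93060; k=2: (A₁..A₂)·(A₃..A₅) → 28314+38115+26·33·45 = 105039; k=3: (A₁..A₃)·(A₄..A₅) → 55770+21600+26·32·45 = 114810; k=4: (A₁..A₄)·(A₅..A₅) → 45045+0+26·15·45 = 62595.
Best split is after A₄, i.e. k = 4.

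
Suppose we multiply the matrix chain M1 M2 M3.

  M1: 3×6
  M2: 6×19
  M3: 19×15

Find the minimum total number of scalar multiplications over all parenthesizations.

Order (M1 (M2 M3)): (M2 M3): 6×19 by 19×15 → 6×15, cost 6·19·15 = 1710; (M1 (M2 M3)): 3×6 by 6×15 → 3×15, cost 3·6·15 = 270; cumulative 1980. Total 1980.
Order ((M1 M2) M3): (M1 M2): 3×6 by 6×19 → 3×19, cost 3·6·19 = 342; ((M1 M2) M3): 3×19 by 19×15 → 3×15, cost 3·19·15 = 855; cumulative 1197. Total 1197.
Minimum: 1197.

1197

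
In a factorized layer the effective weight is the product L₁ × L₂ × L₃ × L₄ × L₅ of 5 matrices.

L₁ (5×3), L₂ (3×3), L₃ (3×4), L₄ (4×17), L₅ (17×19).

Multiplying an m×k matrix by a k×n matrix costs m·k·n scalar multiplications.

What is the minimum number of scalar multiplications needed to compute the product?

Adjacent pairs: L₁L₂ = 5·3·3 = 45; L₂L₃ = 3·3·4 = 36; L₃L₄ = 3·4·17 = 204; L₄L₅ = 4·17·19 = 1292.
Length 3: L₁..L₃: k=1: 0+36+5·3·4=96; k=2: 45+0+5·3·4=105 → min 96 | L₂..L₄: k=2: 0+204+3·3·17=357; k=3: 36+0+3·4·17=240 → min 240 | L₃..L₅: k=3: 0+1292+3·4·19=1520; k=4: 204+0+3·17·19=1173 → min 1173.
Length 4: L₁..L₄: k=1: 0+240+5·3·17=495; k=2: 45+204+5·3·17=504; k=3: 96+0+5·4·17=436 → min 436 | L₂..L₅: k=2: 0+1173+3·3·19=1344; k=3: 36+1292+3·4·19=1556; k=4: 240+0+3·17·19=1209 → min 1209.
Length 5: L₁..L₅: k=1: 0+1209+5·3·19=1494; k=2: 45+1173+5·3·19=1503; k=3: 96+1292+5·4·19=1768; k=4: 436+0+5·17·19=2051 → min 1494.
Optimal order: (L₁ × (((L₂ × L₃) × L₄) × L₅)) with cost 1494.

1494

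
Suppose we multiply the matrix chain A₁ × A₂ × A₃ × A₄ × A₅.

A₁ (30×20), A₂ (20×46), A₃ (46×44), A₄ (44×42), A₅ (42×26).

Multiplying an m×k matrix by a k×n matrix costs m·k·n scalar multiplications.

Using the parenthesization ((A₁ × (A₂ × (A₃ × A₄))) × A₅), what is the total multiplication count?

181608

(A₃ × A₄): 46×44 by 44×42 → 46×42, cost 46·44·42 = 85008
(A₂ × (A₃ × A₄)): 20×46 by 46×42 → 20×42, cost 20·46·42 = 38640; cumulative 123648
(A₁ × (A₂ × (A₃ × A₄))): 30×20 by 20×42 → 30×42, cost 30·20·42 = 25200; cumulative 148848
((A₁ × (A₂ × (A₃ × A₄))) × A₅): 30×42 by 42×26 → 30×26, cost 30·42·26 = 32760; cumulative 181608
Total: 181608 scalar multiplications.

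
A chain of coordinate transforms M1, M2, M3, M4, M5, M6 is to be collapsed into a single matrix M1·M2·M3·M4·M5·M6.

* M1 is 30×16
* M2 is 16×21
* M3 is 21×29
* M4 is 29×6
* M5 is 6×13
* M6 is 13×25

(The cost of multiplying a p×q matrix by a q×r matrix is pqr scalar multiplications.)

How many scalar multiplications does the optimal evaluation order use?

Adjacent pairs: M1M2 = 30·16·21 = 10080; M2M3 = 16·21·29 = 9744; M3M4 = 21·29·6 = 3654; M4M5 = 29·6·13 = 2262; M5M6 = 6·13·25 = 1950.
Length 3: M1..M3: k=1: 0+9744+30·16·29=23664; k=2: 10080+0+30·21·29=28350 → min 23664 | M2..M4: k=2: 0+3654+16·21·6=5670; k=3: 9744+0+16·29·6=12528 → min 5670 | M3..M5: k=3: 0+2262+21·29·13=10179; k=4: 3654+0+21·6·13=5292 → min 5292 | M4..M6: k=4: 0+1950+29·6·25=6300; k=5: 2262+0+29·13·25=11687 → min 6300.
Length 4: M1..M4: k=1: 0+5670+30·16·6=8550; k=2: 10080+3654+30·21·6=17514; k=3: 23664+0+30·29·6=28884 → min 8550 | M2..M5: k=2: 0+5292+16·21·13=9660; k=3: 9744+2262+16·29·13=18038; k=4: 5670+0+16·6·13=6918 → min 6918 | M3..M6: k=3: 0+6300+21·29·25=21525; k=4: 3654+1950+21·6·25=8754; k=5: 5292+0+21·13·25=12117 → min 8754.
Length 5: M1..M5: k=1: 0+6918+30·16·13=13158; k=2: 10080+5292+30·21·13=23562; k=3: 23664+2262+30·29·13=37236; k=4: 8550+0+30·6·13=10890 → min 10890 | M2..M6: k=2: 0+8754+16·21·25=17154; k=3: 9744+6300+16·29·25=27644; k=4: 5670+1950+16·6·25=10020; k=5: 6918+0+16·13·25=12118 → min 10020.
Length 6: M1..M6: k=1: 0+10020+30·16·25=22020; k=2: 10080+8754+30·21·25=34584; k=3: 23664+6300+30·29·25=51714; k=4: 8550+1950+30·6·25=15000; k=5: 10890+0+30·13·25=20640 → min 15000.
Optimal order: ((M1·(M2·(M3·M4)))·(M5·M6)) with cost 15000.

15000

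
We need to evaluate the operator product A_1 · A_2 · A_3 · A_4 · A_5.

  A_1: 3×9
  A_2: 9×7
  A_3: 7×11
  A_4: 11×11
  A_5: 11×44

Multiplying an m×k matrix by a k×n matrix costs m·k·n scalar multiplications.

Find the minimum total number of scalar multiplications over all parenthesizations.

2235

Adjacent pairs: A_1A_2 = 3·9·7 = 189; A_2A_3 = 9·7·11 = 693; A_3A_4 = 7·11·11 = 847; A_4A_5 = 11·11·44 = 5324.
Length 3: A_1..A_3: k=1: 0+693+3·9·11=990; k=2: 189+0+3·7·11=420 → min 420 | A_2..A_4: k=2: 0+847+9·7·11=1540; k=3: 693+0+9·11·11=1782 → min 1540 | A_3..A_5: k=3: 0+5324+7·11·44=8712; k=4: 847+0+7·11·44=4235 → min 4235.
Length 4: A_1..A_4: k=1: 0+1540+3·9·11=1837; k=2: 189+847+3·7·11=1267; k=3: 420+0+3·11·11=783 → min 783 | A_2..A_5: k=2: 0+4235+9·7·44=7007; k=3: 693+5324+9·11·44=10373; k=4: 1540+0+9·11·44=5896 → min 5896.
Length 5: A_1..A_5: k=1: 0+5896+3·9·44=7084; k=2: 189+4235+3·7·44=5348; k=3: 420+5324+3·11·44=7196; k=4: 783+0+3·11·44=2235 → min 2235.
Optimal order: ((((A_1 · A_2) · A_3) · A_4) · A_5) with cost 2235.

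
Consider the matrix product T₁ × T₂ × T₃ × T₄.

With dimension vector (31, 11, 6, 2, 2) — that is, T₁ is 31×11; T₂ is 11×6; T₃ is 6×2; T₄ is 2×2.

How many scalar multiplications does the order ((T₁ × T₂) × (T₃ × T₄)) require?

2442

(T₁ × T₂): 31×11 by 11×6 → 31×6, cost 31·11·6 = 2046
(T₃ × T₄): 6×2 by 2×2 → 6×2, cost 6·2·2 = 24
((T₁ × T₂) × (T₃ × T₄)): 31×6 by 6×2 → 31×2, cost 31·6·2 = 372; cumulative 2442
Total: 2442 scalar multiplications.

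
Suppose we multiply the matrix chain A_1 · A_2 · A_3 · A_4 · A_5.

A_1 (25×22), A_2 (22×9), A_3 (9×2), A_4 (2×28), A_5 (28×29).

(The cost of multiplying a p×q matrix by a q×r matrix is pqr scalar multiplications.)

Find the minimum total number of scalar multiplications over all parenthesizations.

Adjacent pairs: A_1A_2 = 25·22·9 = 4950; A_2A_3 = 22·9·2 = 396; A_3A_4 = 9·2·28 = 504; A_4A_5 = 2·28·29 = 1624.
Length 3: A_1..A_3: k=1: 0+396+25·22·2=1496; k=2: 4950+0+25·9·2=5400 → min 1496 | A_2..A_4: k=2: 0+504+22·9·28=6048; k=3: 396+0+22·2·28=1628 → min 1628 | A_3..A_5: k=3: 0+1624+9·2·29=2146; k=4: 504+0+9·28·29=7812 → min 2146.
Length 4: A_1..A_4: k=1: 0+1628+25·22·28=17028; k=2: 4950+504+25·9·28=11754; k=3: 1496+0+25·2·28=2896 → min 2896 | A_2..A_5: k=2: 0+2146+22·9·29=7888; k=3: 396+1624+22·2·29=3296; k=4: 1628+0+22·28·29=19492 → min 3296.
Length 5: A_1..A_5: k=1: 0+3296+25·22·29=19246; k=2: 4950+2146+25·9·29=13621; k=3: 1496+1624+25·2·29=4570; k=4: 2896+0+25·28·29=23196 → min 4570.
Optimal order: ((A_1 · (A_2 · A_3)) · (A_4 · A_5)) with cost 4570.

4570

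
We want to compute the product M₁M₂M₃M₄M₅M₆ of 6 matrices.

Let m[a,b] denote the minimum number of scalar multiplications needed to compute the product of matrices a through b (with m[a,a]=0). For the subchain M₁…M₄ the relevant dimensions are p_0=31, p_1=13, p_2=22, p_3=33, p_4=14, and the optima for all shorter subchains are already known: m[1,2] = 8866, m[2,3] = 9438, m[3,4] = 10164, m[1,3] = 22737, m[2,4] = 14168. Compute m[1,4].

m[1,4] = min over k∈[1,3] of m[1,k]+m[k+1,4]+p_{0}·p_k·p_{4}.
k=1: 0 + 14168 + 31·13·14 = 19810; k=2: 8866 + 10164 + 31·22·14 = 28578; k=3: 22737 + 0 + 31·33·14 = 37059.
Minimum: 19810 at k=1.

19810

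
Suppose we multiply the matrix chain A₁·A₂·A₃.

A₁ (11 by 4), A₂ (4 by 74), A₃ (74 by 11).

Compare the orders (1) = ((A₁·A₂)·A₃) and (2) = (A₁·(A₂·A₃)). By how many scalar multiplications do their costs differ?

Order (1) = ((A₁·A₂)·A₃): (A₁·A₂): 11×4 by 4×74 → 11×74, cost 11·4·74 = 3256; ((A₁·A₂)·A₃): 11×74 by 74×11 → 11×11, cost 11·74·11 = 8954; cumulative 12210. Total 12210.
Order (2) = (A₁·(A₂·A₃)): (A₂·A₃): 4×74 by 74×11 → 4×11, cost 4·74·11 = 3256; (A₁·(A₂·A₃)): 11×4 by 4×11 → 11×11, cost 11·4·11 = 484; cumulative 3740. Total 3740.
Difference: |12210 − 3740| = 8470.

8470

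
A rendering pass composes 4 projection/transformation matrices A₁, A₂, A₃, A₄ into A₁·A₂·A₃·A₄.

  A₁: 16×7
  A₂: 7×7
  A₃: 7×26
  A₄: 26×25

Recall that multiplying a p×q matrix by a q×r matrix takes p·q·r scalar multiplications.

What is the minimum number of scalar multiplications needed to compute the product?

8134

Adjacent pairs: A₁A₂ = 16·7·7 = 784; A₂A₃ = 7·7·26 = 1274; A₃A₄ = 7·26·25 = 4550.
Length 3: A₁..A₃: k=1: 0+1274+16·7·26=4186; k=2: 784+0+16·7·26=3696 → min 3696 | A₂..A₄: k=2: 0+4550+7·7·25=5775; k=3: 1274+0+7·26·25=5824 → min 5775.
Length 4: A₁..A₄: k=1: 0+5775+16·7·25=8575; k=2: 784+4550+16·7·25=8134; k=3: 3696+0+16·26·25=14096 → min 8134.
Optimal order: ((A₁·A₂)·(A₃·A₄)) with cost 8134.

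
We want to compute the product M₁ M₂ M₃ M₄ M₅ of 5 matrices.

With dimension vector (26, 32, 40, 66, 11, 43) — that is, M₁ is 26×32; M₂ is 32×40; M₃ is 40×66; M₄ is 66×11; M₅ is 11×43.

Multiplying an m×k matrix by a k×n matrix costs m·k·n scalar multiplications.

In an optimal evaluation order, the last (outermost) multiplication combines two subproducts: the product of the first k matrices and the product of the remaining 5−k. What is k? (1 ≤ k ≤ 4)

4

Adjacent pairs: M₁M₂ = 26·32·40 = 33280; M₂M₃ = 32·40·66 = 84480; M₃M₄ = 40·66·11 = 29040; M₄M₅ = 66·11·43 = 31218.
Length 3: M₁..M₃: k=1: 0+84480+26·32·66=139392; k=2: 33280+0+26·40·66=101920 → min 101920 | M₂..M₄: k=2: 0+29040+32·40·11=43120; k=3: 84480+0+32·66·11=107712 → min 43120 | M₃..M₅: k=3: 0+31218+40·66·43=144738; k=4: 29040+0+40·11·43=47960 → min 47960.
Length 4: M₁..M₄: k=1: 0+43120+26·32·11=52272; k=2: 33280+29040+26·40·11=73760; k=3: 101920+0+26·66·11=120796 → min 52272 | M₂..M₅: k=2: 0+47960+32·40·43=103000; k=3: 84480+31218+32·66·43=206514; k=4: 43120+0+32·11·43=58256 → min 58256.
Top-level splits: k=1: (M₁..M₁)·(M₂..M₅) → 0+58256+26·32·43 = 94032; k=2: (M₁..M₂)·(M₃..M₅) → 33280+47960+26·40·43 = 125960; k=3: (M₁..M₃)·(M₄..M₅) → 101920+31218+26·66·43 = 206926; k=4: (M₁..M₄)·(M₅..M₅) → 52272+0+26·11·43 = 64570.
Best split is after M₄, i.e. k = 4.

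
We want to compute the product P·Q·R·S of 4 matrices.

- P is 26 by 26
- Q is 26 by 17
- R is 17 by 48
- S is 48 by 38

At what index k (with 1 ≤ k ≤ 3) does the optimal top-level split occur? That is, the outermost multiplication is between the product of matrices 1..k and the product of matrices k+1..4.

2

Adjacent pairs: PQ = 26·26·17 = 11492; QR = 26·17·48 = 21216; RS = 17·48·38 = 31008.
Length 3: P..R: k=1: 0+21216+26·26·48=53664; k=2: 11492+0+26·17·48=32708 → min 32708 | Q..S: k=2: 0+31008+26·17·38=47804; k=3: 21216+0+26·48·38=68640 → min 47804.
Top-level splits: k=1: (P..P)·(Q..S) → 0+47804+26·26·38 = 73492; k=2: (P..Q)·(R..S) → 11492+31008+26·17·38 = 59296; k=3: (P..R)·(S..S) → 32708+0+26·48·38 = 80132.
Best split is after Q, i.e. k = 2.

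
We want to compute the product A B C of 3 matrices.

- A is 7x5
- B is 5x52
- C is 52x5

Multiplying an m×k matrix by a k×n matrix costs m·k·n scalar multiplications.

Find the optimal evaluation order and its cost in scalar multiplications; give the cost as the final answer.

(A (B C)): cost 1475.
((A B) C): cost 3640.
Optimal: (A (B C)) with cost 1475.

1475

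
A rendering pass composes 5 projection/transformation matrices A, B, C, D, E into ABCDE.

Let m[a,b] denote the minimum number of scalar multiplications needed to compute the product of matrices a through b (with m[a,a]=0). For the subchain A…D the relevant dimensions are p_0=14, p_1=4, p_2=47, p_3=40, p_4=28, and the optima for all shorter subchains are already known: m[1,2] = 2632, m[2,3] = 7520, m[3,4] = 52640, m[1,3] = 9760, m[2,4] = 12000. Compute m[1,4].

m[1,4] = min over k∈[1,3] of m[1,k]+m[k+1,4]+p_{0}·p_k·p_{4}.
k=1: 0 + 12000 + 14·4·28 = 13568; k=2: 2632 + 52640 + 14·47·28 = 73696; k=3: 9760 + 0 + 14·40·28 = 25440.
Minimum: 13568 at k=1.

13568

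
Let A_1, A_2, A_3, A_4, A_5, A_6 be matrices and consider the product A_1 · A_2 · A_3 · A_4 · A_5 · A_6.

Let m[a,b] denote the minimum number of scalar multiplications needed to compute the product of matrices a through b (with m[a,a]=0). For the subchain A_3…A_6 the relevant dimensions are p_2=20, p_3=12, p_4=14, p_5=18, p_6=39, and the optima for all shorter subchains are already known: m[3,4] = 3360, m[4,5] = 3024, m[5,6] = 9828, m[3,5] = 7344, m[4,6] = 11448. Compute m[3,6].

m[3,6] = min over k∈[3,5] of m[3,k]+m[k+1,6]+p_{2}·p_k·p_{6}.
k=3: 0 + 11448 + 20·12·39 = 20808; k=4: 3360 + 9828 + 20·14·39 = 24108; k=5: 7344 + 0 + 20·18·39 = 21384.
Minimum: 20808 at k=3.

20808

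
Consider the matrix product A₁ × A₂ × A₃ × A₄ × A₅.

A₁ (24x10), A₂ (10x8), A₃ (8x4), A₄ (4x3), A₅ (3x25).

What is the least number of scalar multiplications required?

Adjacent pairs: A₁A₂ = 24·10·8 = 1920; A₂A₃ = 10·8·4 = 320; A₃A₄ = 8·4·3 = 96; A₄A₅ = 4·3·25 = 300.
Length 3: A₁..A₃: k=1: 0+320+24·10·4=1280; k=2: 1920+0+24·8·4=2688 → min 1280 | A₂..A₄: k=2: 0+96+10·8·3=336; k=3: 320+0+10·4·3=440 → min 336 | A₃..A₅: k=3: 0+300+8·4·25=1100; k=4: 96+0+8·3·25=696 → min 696.
Length 4: A₁..A₄: k=1: 0+336+24·10·3=1056; k=2: 1920+96+24·8·3=2592; k=3: 1280+0+24·4·3=1568 → min 1056 | A₂..A₅: k=2: 0+696+10·8·25=2696; k=3: 320+300+10·4·25=1620; k=4: 336+0+10·3·25=1086 → min 1086.
Length 5: A₁..A₅: k=1: 0+1086+24·10·25=7086; k=2: 1920+696+24·8·25=7416; k=3: 1280+300+24·4·25=3980; k=4: 1056+0+24·3·25=2856 → min 2856.
Optimal order: ((A₁ × (A₂ × (A₃ × A₄))) × A₅) with cost 2856.

2856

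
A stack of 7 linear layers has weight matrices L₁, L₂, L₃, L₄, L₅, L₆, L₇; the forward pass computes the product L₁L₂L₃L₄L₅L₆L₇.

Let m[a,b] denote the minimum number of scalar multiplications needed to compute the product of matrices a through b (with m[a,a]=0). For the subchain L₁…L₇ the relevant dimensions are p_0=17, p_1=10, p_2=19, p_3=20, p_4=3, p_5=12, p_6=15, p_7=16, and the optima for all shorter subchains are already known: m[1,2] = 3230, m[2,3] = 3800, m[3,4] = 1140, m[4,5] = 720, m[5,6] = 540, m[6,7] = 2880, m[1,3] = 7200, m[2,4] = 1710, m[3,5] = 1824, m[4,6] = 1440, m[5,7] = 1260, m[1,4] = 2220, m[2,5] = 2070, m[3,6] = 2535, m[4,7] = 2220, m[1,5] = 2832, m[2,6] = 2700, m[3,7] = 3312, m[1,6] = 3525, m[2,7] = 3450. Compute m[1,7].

4296

m[1,7] = min over k∈[1,6] of m[1,k]+m[k+1,7]+p_{0}·p_k·p_{7}.
k=1: 0 + 3450 + 17·10·16 = 6170; k=2: 3230 + 3312 + 17·19·16 = 11710; k=3: 7200 + 2220 + 17·20·16 = 14860; k=4: 2220 + 1260 + 17·3·16 = 4296; k=5: 2832 + 2880 + 17·12·16 = 8976; k=6: 3525 + 0 + 17·15·16 = 7605.
Minimum: 4296 at k=4.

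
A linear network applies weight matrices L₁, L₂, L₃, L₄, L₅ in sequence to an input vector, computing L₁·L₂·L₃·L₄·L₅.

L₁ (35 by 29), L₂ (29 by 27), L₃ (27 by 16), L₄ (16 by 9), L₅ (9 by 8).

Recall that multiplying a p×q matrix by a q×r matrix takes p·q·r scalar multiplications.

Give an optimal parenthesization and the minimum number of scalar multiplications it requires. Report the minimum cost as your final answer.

18992

Adjacent pairs: L₁L₂ = 35·29·27 = 27405; L₂L₃ = 29·27·16 = 12528; L₃L₄ = 27·16·9 = 3888; L₄L₅ = 16·9·8 = 1152.
Length 3: L₁..L₃: k=1: 0+12528+35·29·16=28768; k=2: 27405+0+35·27·16=42525 → min 28768 | L₂..L₄: k=2: 0+3888+29·27·9=10935; k=3: 12528+0+29·16·9=16704 → min 10935 | L₃..L₅: k=3: 0+1152+27·16·8=4608; k=4: 3888+0+27·9·8=5832 → min 4608.
Length 4: L₁..L₄: k=1: 0+10935+35·29·9=20070; k=2: 27405+3888+35·27·9=39798; k=3: 28768+0+35·16·9=33808 → min 20070 | L₂..L₅: k=2: 0+4608+29·27·8=10872; k=3: 12528+1152+29·16·8=17392; k=4: 10935+0+29·9·8=13023 → min 10872.
Length 5: L₁..L₅: k=1: 0+10872+35·29·8=18992; k=2: 27405+4608+35·27·8=39573; k=3: 28768+1152+35·16·8=34400; k=4: 20070+0+35·9·8=22590 → min 18992.
Optimal parenthesization: (L₁·(L₂·(L₃·(L₄·L₅)))) with cost 18992.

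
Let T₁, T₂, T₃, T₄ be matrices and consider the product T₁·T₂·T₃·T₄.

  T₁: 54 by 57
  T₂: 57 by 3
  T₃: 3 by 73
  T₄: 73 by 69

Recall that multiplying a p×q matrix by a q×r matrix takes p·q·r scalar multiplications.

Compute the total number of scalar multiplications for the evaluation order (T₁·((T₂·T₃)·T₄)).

(T₂·T₃): 57×3 by 3×73 → 57×73, cost 57·3·73 = 12483
((T₂·T₃)·T₄): 57×73 by 73×69 → 57×69, cost 57·73·69 = 287109; cumulative 299592
(T₁·((T₂·T₃)·T₄)): 54×57 by 57×69 → 54×69, cost 54·57·69 = 212382; cumulative 511974
Total: 511974 scalar multiplications.

511974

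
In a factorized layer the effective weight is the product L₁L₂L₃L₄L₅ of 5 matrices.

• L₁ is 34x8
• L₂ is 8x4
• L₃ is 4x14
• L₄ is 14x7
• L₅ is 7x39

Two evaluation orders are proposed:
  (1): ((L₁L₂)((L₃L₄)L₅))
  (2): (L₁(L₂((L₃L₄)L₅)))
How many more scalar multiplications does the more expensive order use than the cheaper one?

Order (1) = ((L₁L₂)((L₃L₄)L₅)): (L₁L₂): 34×8 by 8×4 → 34×4, cost 34·8·4 = 1088; (L₃L₄): 4×14 by 14×7 → 4×7, cost 4·14·7 = 392; ((L₃L₄)L₅): 4×7 by 7×39 → 4×39, cost 4·7·39 = 1092; cumulative 1484; ((L₁L₂)((L₃L₄)L₅)): 34×4 by 4×39 → 34×39, cost 34·4·39 = 5304; cumulative 7876. Total 7876.
Order (2) = (L₁(L₂((L₃L₄)L₅))): (L₃L₄): 4×14 by 14×7 → 4×7, cost 4·14·7 = 392; ((L₃L₄)L₅): 4×7 by 7×39 → 4×39, cost 4·7·39 = 1092; cumulative 1484; (L₂((L₃L₄)L₅)): 8×4 by 4×39 → 8×39, cost 8·4·39 = 1248; cumulative 2732; (L₁(L₂((L₃L₄)L₅))): 34×8 by 8×39 → 34×39, cost 34·8·39 = 10608; cumulative 13340. Total 13340.
Difference: |7876 − 13340| = 5464.

5464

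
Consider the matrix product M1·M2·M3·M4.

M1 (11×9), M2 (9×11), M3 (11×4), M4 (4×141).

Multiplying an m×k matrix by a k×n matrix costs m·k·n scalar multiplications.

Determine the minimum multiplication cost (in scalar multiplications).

Adjacent pairs: M1M2 = 11·9·11 = 1089; M2M3 = 9·11·4 = 396; M3M4 = 11·4·141 = 6204.
Length 3: M1..M3: k=1: 0+396+11·9·4=792; k=2: 1089+0+11·11·4=1573 → min 792 | M2..M4: k=2: 0+6204+9·11·141=20163; k=3: 396+0+9·4·141=5472 → min 5472.
Length 4: M1..M4: k=1: 0+5472+11·9·141=19431; k=2: 1089+6204+11·11·141=24354; k=3: 792+0+11·4·141=6996 → min 6996.
Optimal order: ((M1·(M2·M3))·M4) with cost 6996.

6996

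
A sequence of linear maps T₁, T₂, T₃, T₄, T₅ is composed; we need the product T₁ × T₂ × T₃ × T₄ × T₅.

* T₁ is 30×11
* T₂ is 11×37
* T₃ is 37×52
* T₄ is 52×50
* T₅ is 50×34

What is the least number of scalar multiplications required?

Adjacent pairs: T₁T₂ = 30·11·37 = 12210; T₂T₃ = 11·37·52 = 21164; T₃T₄ = 37·52·50 = 96200; T₄T₅ = 52·50·34 = 88400.
Length 3: T₁..T₃: k=1: 0+21164+30·11·52=38324; k=2: 12210+0+30·37·52=69930 → min 38324 | T₂..T₄: k=2: 0+96200+11·37·50=116550; k=3: 21164+0+11·52·50=49764 → min 49764 | T₃..T₅: k=3: 0+88400+37·52·34=153816; k=4: 96200+0+37·50·34=159100 → min 153816.
Length 4: T₁..T₄: k=1: 0+49764+30·11·50=66264; k=2: 12210+96200+30·37·50=163910; k=3: 38324+0+30·52·50=116324 → min 66264 | T₂..T₅: k=2: 0+153816+11·37·34=167654; k=3: 21164+88400+11·52·34=129012; k=4: 49764+0+11·50·34=68464 → min 68464.
Length 5: T₁..T₅: k=1: 0+68464+30·11·34=79684; k=2: 12210+153816+30·37·34=203766; k=3: 38324+88400+30·52·34=179764; k=4: 66264+0+30·50·34=117264 → min 79684.
Optimal order: (T₁ × (((T₂ × T₃) × T₄) × T₅)) with cost 79684.

79684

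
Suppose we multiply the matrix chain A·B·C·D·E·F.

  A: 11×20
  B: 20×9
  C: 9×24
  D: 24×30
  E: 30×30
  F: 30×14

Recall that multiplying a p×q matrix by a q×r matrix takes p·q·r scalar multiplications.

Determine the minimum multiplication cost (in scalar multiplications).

21726

Adjacent pairs: AB = 11·20·9 = 1980; BC = 20·9·24 = 4320; CD = 9·24·30 = 6480; DE = 24·30·30 = 21600; EF = 30·30·14 = 12600.
Length 3: A..C: k=1: 0+4320+11·20·24=9600; k=2: 1980+0+11·9·24=4356 → min 4356 | B..D: k=2: 0+6480+20·9·30=11880; k=3: 4320+0+20·24·30=18720 → min 11880 | C..E: k=3: 0+21600+9·24·30=28080; k=4: 6480+0+9·30·30=14580 → min 14580 | D..F: k=4: 0+12600+24·30·14=22680; k=5: 21600+0+24·30·14=31680 → min 22680.
Length 4: A..D: k=1: 0+11880+11·20·30=18480; k=2: 1980+6480+11·9·30=11430; k=3: 4356+0+11·24·30=12276 → min 11430 | B..E: k=2: 0+14580+20·9·30=19980; k=3: 4320+21600+20·24·30=40320; k=4: 11880+0+20·30·30=29880 → min 19980 | C..F: k=3: 0+22680+9·24·14=25704; k=4: 6480+12600+9·30·14=22860; k=5: 14580+0+9·30·14=18360 → min 18360.
Length 5: A..E: k=1: 0+19980+11·20·30=26580; k=2: 1980+14580+11·9·30=19530; k=3: 4356+21600+11·24·30=33876; k=4: 11430+0+11·30·30=21330 → min 19530 | B..F: k=2: 0+18360+20·9·14=20880; k=3: 4320+22680+20·24·14=33720; k=4: 11880+12600+20·30·14=32880; k=5: 19980+0+20·30·14=28380 → min 20880.
Length 6: A..F: k=1: 0+20880+11·20·14=23960; k=2: 1980+18360+11·9·14=21726; k=3: 4356+22680+11·24·14=30732; k=4: 11430+12600+11·30·14=28650; k=5: 19530+0+11·30·14=24150 → min 21726.
Optimal order: ((A·B)·(((C·D)·E)·F)) with cost 21726.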